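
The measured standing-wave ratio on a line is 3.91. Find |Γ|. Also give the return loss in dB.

|Γ| ≈ 0.593; return loss ≈ 4.54 dB

|Γ| = (S − 1)/(S + 1) = (3.91 − 1)/(3.91 + 1) = 2.91/4.91
RL = −20·log₁₀|Γ| = −20·log₁₀(0.593)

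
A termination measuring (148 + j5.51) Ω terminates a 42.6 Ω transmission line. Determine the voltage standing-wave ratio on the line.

VSWR ≈ 3.48

Γ = (Z_L − Z_0)/(Z_L + Z_0) = (105.4 + j5.51)/(190.6 + j5.51)
|Γ| = 106/191 = 0.554
VSWR = (1 + |Γ|)/(1 − |Γ|) = 1.55/0.446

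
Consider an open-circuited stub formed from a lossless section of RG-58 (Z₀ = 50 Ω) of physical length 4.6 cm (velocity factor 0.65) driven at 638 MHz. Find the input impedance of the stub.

Z_in ≈ −j36.1 Ω

λ = v/f = 0.65·c / 638 MHz = 0.306 m
βl = 2π·l/λ = 2π × 0.151 = 54.2°
tan(βl) = 1.39
For an open-circuited stub, Z_in = −jZ_0·cot(βl) = −jZ_0/tan(βl)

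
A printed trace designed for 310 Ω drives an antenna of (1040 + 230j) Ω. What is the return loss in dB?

RL ≈ 5.05 dB

Γ = (730 + j230)/(1350 + j230), |Γ| = 0.559
RL = −20·log₁₀|Γ| = −20·log₁₀(0.559)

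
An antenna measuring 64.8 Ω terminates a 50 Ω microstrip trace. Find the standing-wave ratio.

VSWR ≈ 1.3

Γ = (64.8 − 50)/(64.8 + 50) = 0.129
VSWR = (1 + 0.129)/(1 − 0.129)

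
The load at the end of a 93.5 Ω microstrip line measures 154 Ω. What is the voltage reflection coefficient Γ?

Γ = (Z_L − Z_0)/(Z_L + Z_0) = (154 − 93.5)/(154 + 93.5) = 60.5/247.5

Γ = 0.244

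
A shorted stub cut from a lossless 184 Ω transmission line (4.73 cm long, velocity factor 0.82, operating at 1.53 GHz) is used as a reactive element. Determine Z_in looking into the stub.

λ = v/f = 0.82·c / 1.53 GHz = 0.161 m
βl = 2π·l/λ = 2π × 0.294 = 106°
tan(βl) = -3.51
For a shorted stub, Z_in = jZ_0·tan(βl)

Z_in ≈ −j646 Ω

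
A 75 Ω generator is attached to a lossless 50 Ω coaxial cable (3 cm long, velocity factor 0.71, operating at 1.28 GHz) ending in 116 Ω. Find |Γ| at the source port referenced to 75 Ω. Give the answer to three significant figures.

λ = v/f = 0.71·c / 1.28 GHz = 0.166 m
βl = 2π·l/λ = 2π × 0.18 = 64.9°
tan(βl) = 2.13
Z_in = Z_0·(Z_L + jZ_0·tanβl)/(Z_0 + jZ_L·tanβl) = 25.3 − j18.3 Ω
Γ_s = (Z_in − Z_s)/(Z_in + Z_s) = (-49.7 − j18.3)/(100 − j18.3), |Γ_s| = 0.52

|Γ| ≈ 0.52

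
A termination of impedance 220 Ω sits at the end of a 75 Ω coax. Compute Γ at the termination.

Γ = (Z_L − Z_0)/(Z_L + Z_0) = (220 − 75)/(220 + 75) = 145/295

Γ = 0.492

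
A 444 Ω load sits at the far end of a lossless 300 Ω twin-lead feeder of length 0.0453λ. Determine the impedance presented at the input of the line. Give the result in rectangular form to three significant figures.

Z_in ≈ 406 − j88 Ω

βl = 2π × 0.0453 = 16.3°
tan(βl) = tan(16.3°) = 0.293
Z_in = Z_0·(Z_L + jZ_0·tanβl)/(Z_0 + jZ_L·tanβl)
     = 300·(444 + j87.8)/(300 + j130)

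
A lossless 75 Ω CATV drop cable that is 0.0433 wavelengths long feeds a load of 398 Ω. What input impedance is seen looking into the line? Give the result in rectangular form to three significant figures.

βl = 2π × 0.0433 = 15.6°
tan(βl) = tan(15.6°) = 0.279
Z_in = Z_0·(Z_L + jZ_0·tanβl)/(Z_0 + jZ_L·tanβl)
     = 75·(398 + j20.9)/(75 + j111)

Z_in ≈ 134 − j178 Ω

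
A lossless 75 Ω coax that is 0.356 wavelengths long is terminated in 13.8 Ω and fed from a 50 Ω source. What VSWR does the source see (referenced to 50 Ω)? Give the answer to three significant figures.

VSWR ≈ 6.45

βl = 2π × 0.356 = 128°
tan(βl) = -1.27
Z_in = Z_0·(Z_L + jZ_0·tanβl)/(Z_0 + jZ_L·tanβl) = 34.3 − j87.4 Ω
Γ_s = (Z_in − Z_s)/(Z_in + Z_s) = (-15.7 − j87.4)/(84.3 − j87.4), |Γ_s| = 0.732
VSWR = (1 + |Γ_s|)/(1 − |Γ_s|)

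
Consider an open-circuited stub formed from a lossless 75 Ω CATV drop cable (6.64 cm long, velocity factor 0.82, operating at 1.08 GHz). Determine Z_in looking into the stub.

Z_in ≈ +j20 Ω

λ = v/f = 0.82·c / 1.08 GHz = 0.228 m
βl = 2π·l/λ = 2π × 0.292 = 105°
tan(βl) = -3.75
For an open-circuited stub, Z_in = −jZ_0·cot(βl) = −jZ_0/tan(βl)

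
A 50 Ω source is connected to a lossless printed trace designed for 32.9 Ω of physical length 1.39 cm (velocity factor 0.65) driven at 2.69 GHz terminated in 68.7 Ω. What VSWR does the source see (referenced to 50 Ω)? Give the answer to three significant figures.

VSWR ≈ 2.97

λ = v/f = 0.65·c / 2.69 GHz = 0.0725 m
βl = 2π·l/λ = 2π × 0.192 = 69°
tan(βl) = 2.61
Z_in = Z_0·(Z_L + jZ_0·tanβl)/(Z_0 + jZ_L·tanβl) = 17.5 − j9.4 Ω
Γ_s = (Z_in − Z_s)/(Z_in + Z_s) = (-32.5 − j9.4)/(67.5 − j9.4), |Γ_s| = 0.497
VSWR = (1 + |Γ_s|)/(1 − |Γ_s|)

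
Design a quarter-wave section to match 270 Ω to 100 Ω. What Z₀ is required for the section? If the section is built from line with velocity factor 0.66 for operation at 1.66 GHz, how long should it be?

Z_qwt ≈ 164 Ω; length ≈ 2.98 cm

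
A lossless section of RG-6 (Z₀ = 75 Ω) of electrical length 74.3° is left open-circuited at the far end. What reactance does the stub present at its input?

X_in ≈ -21.1 Ω (capacitive)

tan(βl) = 3.56
For an open-circuited stub, Z_in = −jZ_0·cot(βl) = −jZ_0/tan(βl)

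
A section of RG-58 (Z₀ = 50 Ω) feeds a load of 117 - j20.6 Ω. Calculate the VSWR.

Γ = (Z_L − Z_0)/(Z_L + Z_0) = (67 − j20.6)/(167 − j20.6)
|Γ| = 70.1/168 = 0.417
VSWR = (1 + |Γ|)/(1 − |Γ|) = 1.42/0.583

VSWR ≈ 2.43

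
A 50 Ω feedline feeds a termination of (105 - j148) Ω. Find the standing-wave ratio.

VSWR ≈ 6.6

Γ = (Z_L − Z_0)/(Z_L + Z_0) = (55 − j148)/(155 − j148)
|Γ| = 158/214 = 0.737
VSWR = (1 + |Γ|)/(1 − |Γ|) = 1.74/0.263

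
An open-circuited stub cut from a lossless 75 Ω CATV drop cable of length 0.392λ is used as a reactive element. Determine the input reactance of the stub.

X_in ≈ 93 Ω (inductive)

βl = 2π × 0.392 = 141°
tan(βl) = -0.806
For an open-circuited stub, Z_in = −jZ_0·cot(βl) = −jZ_0/tan(βl)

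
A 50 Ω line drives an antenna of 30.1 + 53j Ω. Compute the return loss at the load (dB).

RL ≈ 4.59 dB

Γ = (-19.9 + j53)/(80.1 + j53), |Γ| = 0.589
RL = −20·log₁₀|Γ| = −20·log₁₀(0.589)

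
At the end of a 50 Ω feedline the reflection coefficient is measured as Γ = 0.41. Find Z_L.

Z_L ≈ 119 Ω

Z_L = Z_0·(1 + Γ)/(1 − Γ) = 50·(1.41)/(0.59)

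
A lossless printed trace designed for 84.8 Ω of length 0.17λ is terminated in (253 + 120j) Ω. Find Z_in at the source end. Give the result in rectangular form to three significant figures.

Z_in ≈ 34.1 − j56.5 Ω

βl = 2π × 0.17 = 61.2°
tan(βl) = tan(61.2°) = 1.82
Z_in = Z_0·(Z_L + jZ_0·tanβl)/(Z_0 + jZ_L·tanβl)
     = 84.8·(253 + j274)/(-133 + j460)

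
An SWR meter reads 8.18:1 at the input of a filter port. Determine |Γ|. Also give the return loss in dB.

|Γ| = (S − 1)/(S + 1) = (8.18 − 1)/(8.18 + 1) = 7.18/9.18
RL = −20·log₁₀|Γ| = −20·log₁₀(0.782)

|Γ| ≈ 0.782; return loss ≈ 2.13 dB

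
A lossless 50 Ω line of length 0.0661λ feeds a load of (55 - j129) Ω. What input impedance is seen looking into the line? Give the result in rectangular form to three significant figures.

βl = 2π × 0.0661 = 23.8°
tan(βl) = tan(23.8°) = 0.441
Z_in = Z_0·(Z_L + jZ_0·tanβl)/(Z_0 + jZ_L·tanβl)
     = 50·(55 − j107)/(107 + j24.3)

Z_in ≈ 13.7 − j53.1 Ω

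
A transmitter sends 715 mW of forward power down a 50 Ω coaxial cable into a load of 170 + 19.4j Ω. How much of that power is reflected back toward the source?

|Γ| = |(120 + j19.4)/(220 + j19.4)| = 0.55
|Γ|² = 0.303
P_refl = |Γ|²·P_inc = 217 mW, P_del = (1 − |Γ|²)·P_inc = 498 mW

P_reflected ≈ 217 mW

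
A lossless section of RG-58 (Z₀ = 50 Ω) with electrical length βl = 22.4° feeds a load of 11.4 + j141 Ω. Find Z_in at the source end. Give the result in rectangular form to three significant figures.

Z_in ≈ 379 − j776 Ω

tan(βl) = tan(22.4°) = 0.412
Z_in = Z_0·(Z_L + jZ_0·tanβl)/(Z_0 + jZ_L·tanβl)
     = 50·(11.4 + j162)/(-8.12 + j4.7)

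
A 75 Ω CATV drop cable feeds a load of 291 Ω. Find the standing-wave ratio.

Γ = (291 − 75)/(291 + 75) = 0.59
VSWR = (1 + 0.59)/(1 − 0.59)

VSWR ≈ 3.88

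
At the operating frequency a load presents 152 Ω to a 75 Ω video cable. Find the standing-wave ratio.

For a purely resistive load, VSWR = R_L/Z_0 or Z_0/R_L (whichever > 1) = 152/75

VSWR ≈ 2.03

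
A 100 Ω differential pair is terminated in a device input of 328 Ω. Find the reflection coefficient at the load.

Γ = (Z_L − Z_0)/(Z_L + Z_0) = (328 − 100)/(328 + 100) = 228/428

Γ = 0.533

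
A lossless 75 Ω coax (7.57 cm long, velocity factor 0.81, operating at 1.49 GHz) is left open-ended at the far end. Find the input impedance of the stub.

λ = v/f = 0.81·c / 1.49 GHz = 0.163 m
βl = 2π·l/λ = 2π × 0.464 = 167°
tan(βl) = -0.229
For an open-ended stub, Z_in = −jZ_0·cot(βl) = −jZ_0/tan(βl)

Z_in ≈ +j327 Ω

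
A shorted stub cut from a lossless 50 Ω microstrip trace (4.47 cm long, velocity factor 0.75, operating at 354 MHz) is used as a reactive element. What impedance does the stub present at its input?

λ = v/f = 0.75·c / 354 MHz = 0.636 m
βl = 2π·l/λ = 2π × 0.0703 = 25.3°
tan(βl) = 0.473
For a shorted stub, Z_in = jZ_0·tan(βl)

Z_in ≈ +j23.7 Ω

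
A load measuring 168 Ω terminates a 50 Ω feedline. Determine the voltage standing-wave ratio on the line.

VSWR ≈ 3.36

Γ = (168 − 50)/(168 + 50) = 0.541
VSWR = (1 + 0.541)/(1 − 0.541)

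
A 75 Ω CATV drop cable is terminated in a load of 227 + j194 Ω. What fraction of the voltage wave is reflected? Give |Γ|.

|Γ| ≈ 0.687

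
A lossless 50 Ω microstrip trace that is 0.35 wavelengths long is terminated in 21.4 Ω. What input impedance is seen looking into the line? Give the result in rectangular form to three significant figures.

βl = 2π × 0.35 = 126°
tan(βl) = tan(126°) = -1.38
Z_in = Z_0·(Z_L + jZ_0·tanβl)/(Z_0 + jZ_L·tanβl)
     = 50·(21.4 − j68.8)/(50 − j29.5)

Z_in ≈ 46 − j41.7 Ω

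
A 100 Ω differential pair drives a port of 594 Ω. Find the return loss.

RL ≈ 2.95 dB

Γ = (594 − 100)/(594 + 100) = 0.712
RL = −20·log₁₀|Γ| = −20·log₁₀(0.712)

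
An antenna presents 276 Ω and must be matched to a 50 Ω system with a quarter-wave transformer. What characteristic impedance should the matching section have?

Z_qwt = √(Z_0·R_L) = √(50 × 276) = √13800

Z_qwt ≈ 117 Ω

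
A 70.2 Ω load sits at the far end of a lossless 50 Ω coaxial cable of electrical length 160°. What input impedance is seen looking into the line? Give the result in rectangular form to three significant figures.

Z_in ≈ 63 + j14 Ω

tan(βl) = tan(160°) = -0.364
Z_in = Z_0·(Z_L + jZ_0·tanβl)/(Z_0 + jZ_L·tanβl)
     = 50·(70.2 − j18.2)/(50 − j25.6)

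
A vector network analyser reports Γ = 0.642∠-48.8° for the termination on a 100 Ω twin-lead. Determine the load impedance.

Z_L ≈ 104 − j171 Ω

Z_L = Z_0·(1 + Γ)/(1 − Γ) = 100·(1.42 − j0.483)/(0.577 + j0.483)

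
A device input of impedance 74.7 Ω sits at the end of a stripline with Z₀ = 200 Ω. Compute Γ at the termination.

Γ = -0.456

Γ = (Z_L − Z_0)/(Z_L + Z_0) = (74.7 − 200)/(74.7 + 200) = -125.3/274.7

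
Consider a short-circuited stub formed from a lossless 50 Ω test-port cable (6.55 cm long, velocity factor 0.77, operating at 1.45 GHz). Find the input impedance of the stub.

Z_in ≈ −j31.2 Ω

λ = v/f = 0.77·c / 1.45 GHz = 0.159 m
βl = 2π·l/λ = 2π × 0.411 = 148°
tan(βl) = -0.625
For a short-circuited stub, Z_in = jZ_0·tan(βl)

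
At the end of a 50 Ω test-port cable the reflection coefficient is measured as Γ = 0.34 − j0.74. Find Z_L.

Z_L = Z_0·(1 + Γ)/(1 − Γ) = 50·(1.34 − j0.74)/(0.66 + j0.74)

Z_L ≈ 17.1 − j75.3 Ω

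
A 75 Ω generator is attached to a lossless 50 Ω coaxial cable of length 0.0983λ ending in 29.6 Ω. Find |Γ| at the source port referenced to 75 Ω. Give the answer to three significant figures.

βl = 2π × 0.0983 = 35.4°
tan(βl) = 0.71
Z_in = Z_0·(Z_L + jZ_0·tanβl)/(Z_0 + jZ_L·tanβl) = 37.8 + j19.6 Ω
Γ_s = (Z_in − Z_s)/(Z_in + Z_s) = (-37.2 + j19.6)/(113 + j19.6), |Γ_s| = 0.367

|Γ| ≈ 0.367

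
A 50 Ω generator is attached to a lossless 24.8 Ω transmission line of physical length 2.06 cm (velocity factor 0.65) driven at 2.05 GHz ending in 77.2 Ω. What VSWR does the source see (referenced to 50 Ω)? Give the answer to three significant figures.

VSWR ≈ 6.09

λ = v/f = 0.65·c / 2.05 GHz = 0.0951 m
βl = 2π·l/λ = 2π × 0.217 = 78°
tan(βl) = 4.69
Z_in = Z_0·(Z_L + jZ_0·tanβl)/(Z_0 + jZ_L·tanβl) = 8.29 − j4.72 Ω
Γ_s = (Z_in − Z_s)/(Z_in + Z_s) = (-41.7 − j4.72)/(58.3 − j4.72), |Γ_s| = 0.718
VSWR = (1 + |Γ_s|)/(1 − |Γ_s|)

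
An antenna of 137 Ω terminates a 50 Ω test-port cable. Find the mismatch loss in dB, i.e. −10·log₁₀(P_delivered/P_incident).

Γ = (137 − 50)/(137 + 50) = 0.465
|Γ|² = 0.216, so P_del/P_inc = 1 − |Γ|² = 0.784
ML = −10·log₁₀(1 − |Γ|²)

mismatch loss ≈ 1.06 dB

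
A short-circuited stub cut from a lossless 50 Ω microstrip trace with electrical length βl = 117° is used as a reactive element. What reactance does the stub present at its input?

X_in ≈ -98.1 Ω (capacitive)

tan(βl) = -1.96
For a short-circuited stub, Z_in = jZ_0·tan(βl)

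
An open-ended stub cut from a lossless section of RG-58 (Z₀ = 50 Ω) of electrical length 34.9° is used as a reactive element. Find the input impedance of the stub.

Z_in ≈ −j71.7 Ω

tan(βl) = 0.698
For an open-ended stub, Z_in = −jZ_0·cot(βl) = −jZ_0/tan(βl)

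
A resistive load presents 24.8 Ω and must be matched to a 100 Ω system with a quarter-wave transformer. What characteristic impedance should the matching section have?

Z_qwt ≈ 49.8 Ω

Z_qwt = √(Z_0·R_L) = √(100 × 24.8) = √2480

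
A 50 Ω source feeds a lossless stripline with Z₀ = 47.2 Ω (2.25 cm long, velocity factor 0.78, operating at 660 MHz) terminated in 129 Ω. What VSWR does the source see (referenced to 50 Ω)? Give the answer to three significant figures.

λ = v/f = 0.78·c / 660 MHz = 0.355 m
βl = 2π·l/λ = 2π × 0.0635 = 22.8°
tan(βl) = 0.421
Z_in = Z_0·(Z_L + jZ_0·tanβl)/(Z_0 + jZ_L·tanβl) = 65.3 − j55.3 Ω
Γ_s = (Z_in − Z_s)/(Z_in + Z_s) = (15.3 − j55.3)/(115 − j55.3), |Γ_s| = 0.449
VSWR = (1 + |Γ_s|)/(1 − |Γ_s|)

VSWR ≈ 2.63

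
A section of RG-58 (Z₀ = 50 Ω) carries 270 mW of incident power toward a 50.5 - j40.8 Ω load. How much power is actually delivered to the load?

P_delivered ≈ 232 mW

|Γ| = |(0.5 − j40.8)/(100.5 − j40.8)| = 0.376
|Γ|² = 0.142
P_refl = |Γ|²·P_inc = 38.2 mW, P_del = (1 − |Γ|²)·P_inc = 232 mW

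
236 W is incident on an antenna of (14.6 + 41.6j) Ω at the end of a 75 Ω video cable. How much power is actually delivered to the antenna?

P_delivered ≈ 106 W

|Γ| = |(-60.4 + j41.6)/(89.6 + j41.6)| = 0.742
|Γ|² = 0.551
P_refl = |Γ|²·P_inc = 130 W, P_del = (1 − |Γ|²)·P_inc = 106 W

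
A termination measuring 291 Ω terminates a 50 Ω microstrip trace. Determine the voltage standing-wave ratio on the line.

VSWR ≈ 5.82

Γ = (291 − 50)/(291 + 50) = 0.707
VSWR = (1 + 0.707)/(1 − 0.707)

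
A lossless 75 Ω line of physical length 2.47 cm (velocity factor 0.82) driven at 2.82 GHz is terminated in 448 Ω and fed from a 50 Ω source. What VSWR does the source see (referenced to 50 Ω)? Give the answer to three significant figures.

VSWR ≈ 4.2

λ = v/f = 0.82·c / 2.82 GHz = 0.0872 m
βl = 2π·l/λ = 2π × 0.283 = 102°
tan(βl) = -4.73
Z_in = Z_0·(Z_L + jZ_0·tanβl)/(Z_0 + jZ_L·tanβl) = 13.1 + j15.4 Ω
Γ_s = (Z_in − Z_s)/(Z_in + Z_s) = (-36.9 + j15.4)/(63.1 + j15.4), |Γ_s| = 0.616
VSWR = (1 + |Γ_s|)/(1 − |Γ_s|)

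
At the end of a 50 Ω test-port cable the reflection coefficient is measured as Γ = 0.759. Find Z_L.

Z_L ≈ 365 Ω

Z_L = Z_0·(1 + Γ)/(1 − Γ) = 50·(1.76)/(0.241)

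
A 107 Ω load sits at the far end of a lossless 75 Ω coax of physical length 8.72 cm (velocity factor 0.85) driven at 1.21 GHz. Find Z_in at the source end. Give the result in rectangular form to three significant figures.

Z_in ≈ 83.9 + j26.9 Ω

λ = v/f = 0.85·c / 1.21 GHz = 0.211 m
βl = 2π·l/λ = 2π × 0.414 = 149°
tan(βl) = tan(149°) = -0.602
Z_in = Z_0·(Z_L + jZ_0·tanβl)/(Z_0 + jZ_L·tanβl)
     = 75·(107 − j45.1)/(75 − j64.4)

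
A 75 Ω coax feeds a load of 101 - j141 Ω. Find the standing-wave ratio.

Γ = (Z_L − Z_0)/(Z_L + Z_0) = (26 − j141)/(176 − j141)
|Γ| = 143/226 = 0.636
VSWR = (1 + |Γ|)/(1 − |Γ|) = 1.64/0.364

VSWR ≈ 4.49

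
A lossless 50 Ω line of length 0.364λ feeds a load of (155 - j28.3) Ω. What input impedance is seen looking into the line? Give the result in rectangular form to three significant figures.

Z_in ≈ 28.1 + j40.8 Ω

βl = 2π × 0.364 = 131°
tan(βl) = tan(131°) = -1.15
Z_in = Z_0·(Z_L + jZ_0·tanβl)/(Z_0 + jZ_L·tanβl)
     = 50·(155 − j85.7)/(17.5 − j178)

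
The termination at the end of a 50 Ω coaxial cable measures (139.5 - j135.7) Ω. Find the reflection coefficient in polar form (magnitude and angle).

Γ ≈ 0.697 ∠ -21°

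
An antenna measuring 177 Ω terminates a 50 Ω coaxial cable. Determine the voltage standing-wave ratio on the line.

Γ = (177 − 50)/(177 + 50) = 0.559
VSWR = (1 + 0.559)/(1 − 0.559)

VSWR ≈ 3.54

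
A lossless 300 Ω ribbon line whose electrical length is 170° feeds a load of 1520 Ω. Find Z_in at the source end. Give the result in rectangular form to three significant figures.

Z_in ≈ 872 + j726 Ω

tan(βl) = tan(170°) = -0.176
Z_in = Z_0·(Z_L + jZ_0·tanβl)/(Z_0 + jZ_L·tanβl)
     = 300·(1520 − j52.9)/(300 − j268)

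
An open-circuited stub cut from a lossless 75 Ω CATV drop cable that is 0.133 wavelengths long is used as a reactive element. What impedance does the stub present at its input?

Z_in ≈ −j67.8 Ω

βl = 2π × 0.133 = 47.9°
tan(βl) = 1.11
For an open-circuited stub, Z_in = −jZ_0·cot(βl) = −jZ_0/tan(βl)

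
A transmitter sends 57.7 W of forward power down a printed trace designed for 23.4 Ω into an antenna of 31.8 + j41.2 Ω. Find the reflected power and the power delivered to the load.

|Γ| = |(8.4 + j41.2)/(55.2 + j41.2)| = 0.61
|Γ|² = 0.373
P_refl = |Γ|²·P_inc = 21.5 W, P_del = (1 − |Γ|²)·P_inc = 36.2 W

P_reflected ≈ 21.5 W; P_delivered ≈ 36.2 W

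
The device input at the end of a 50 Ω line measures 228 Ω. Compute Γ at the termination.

Γ = 0.64

Γ = (Z_L − Z_0)/(Z_L + Z_0) = (228 − 50)/(228 + 50) = 178/278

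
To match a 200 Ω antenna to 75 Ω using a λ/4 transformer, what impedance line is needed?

Z_qwt ≈ 122 Ω

Z_qwt = √(Z_0·R_L) = √(75 × 200) = √15000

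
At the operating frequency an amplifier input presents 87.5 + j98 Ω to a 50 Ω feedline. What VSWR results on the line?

VSWR ≈ 4.28

Γ = (Z_L − Z_0)/(Z_L + Z_0) = (37.5 + j98)/(137.5 + j98)
|Γ| = 105/169 = 0.621
VSWR = (1 + |Γ|)/(1 − |Γ|) = 1.62/0.379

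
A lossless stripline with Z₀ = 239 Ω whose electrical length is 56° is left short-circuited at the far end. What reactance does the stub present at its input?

tan(βl) = 1.48
For a short-circuited stub, Z_in = jZ_0·tan(βl)

X_in ≈ 354 Ω (inductive)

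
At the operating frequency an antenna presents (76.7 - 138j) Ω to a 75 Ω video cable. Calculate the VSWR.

Γ = (Z_L − Z_0)/(Z_L + Z_0) = (1.7 − j138)/(151.7 − j138)
|Γ| = 138/205 = 0.673
VSWR = (1 + |Γ|)/(1 − |Γ|) = 1.67/0.327

VSWR ≈ 5.12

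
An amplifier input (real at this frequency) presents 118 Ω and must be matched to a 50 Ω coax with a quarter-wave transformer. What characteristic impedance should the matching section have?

Z_qwt ≈ 76.8 Ω

Z_qwt = √(Z_0·R_L) = √(50 × 118) = √5900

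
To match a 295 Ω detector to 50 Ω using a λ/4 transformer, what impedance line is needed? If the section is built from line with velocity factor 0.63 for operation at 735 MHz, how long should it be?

Z_qwt ≈ 121 Ω; length ≈ 6.43 cm

Z_qwt = √(Z_0·R_L) = √(50 × 295) = √14750
λ = 0.63·c/f = 0.257 m, so l = λ/4 = 0.0643 m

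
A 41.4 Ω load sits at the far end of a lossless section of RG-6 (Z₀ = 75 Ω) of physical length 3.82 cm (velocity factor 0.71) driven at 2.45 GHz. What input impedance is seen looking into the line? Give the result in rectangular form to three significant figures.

Z_in ≈ 45.8 − j19.9 Ω

λ = v/f = 0.71·c / 2.45 GHz = 0.0869 m
βl = 2π·l/λ = 2π × 0.439 = 158°
tan(βl) = tan(158°) = -0.4
Z_in = Z_0·(Z_L + jZ_0·tanβl)/(Z_0 + jZ_L·tanβl)
     = 75·(41.4 − j30)/(75 − j16.6)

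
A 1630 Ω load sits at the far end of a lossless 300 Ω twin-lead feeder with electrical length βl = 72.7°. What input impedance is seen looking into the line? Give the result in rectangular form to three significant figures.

tan(βl) = tan(72.7°) = 3.21
Z_in = Z_0·(Z_L + jZ_0·tanβl)/(Z_0 + jZ_L·tanβl)
     = 300·(1630 + j963)/(300 + j5230)

Z_in ≈ 60.4 − j90 Ω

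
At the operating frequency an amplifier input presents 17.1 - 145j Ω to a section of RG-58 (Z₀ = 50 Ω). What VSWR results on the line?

Γ = (Z_L − Z_0)/(Z_L + Z_0) = (-32.9 − j145)/(67.1 − j145)
|Γ| = 149/160 = 0.931
VSWR = (1 + |Γ|)/(1 − |Γ|) = 1.93/0.0694

VSWR ≈ 27.8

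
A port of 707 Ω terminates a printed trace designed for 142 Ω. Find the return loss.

RL ≈ 3.54 dB

Γ = (707 − 142)/(707 + 142) = 0.665
RL = −20·log₁₀|Γ| = −20·log₁₀(0.665)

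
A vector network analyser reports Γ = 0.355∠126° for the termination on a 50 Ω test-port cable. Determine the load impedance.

Z_L = Z_0·(1 + Γ)/(1 − Γ) = 50·(0.791 + j0.287)/(1.21 − j0.287)

Z_L ≈ 28.3 + j18.6 Ω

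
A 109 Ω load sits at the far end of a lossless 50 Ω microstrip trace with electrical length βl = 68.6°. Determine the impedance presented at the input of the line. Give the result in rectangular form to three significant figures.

tan(βl) = tan(68.6°) = 2.55
Z_in = Z_0·(Z_L + jZ_0·tanβl)/(Z_0 + jZ_L·tanβl)
     = 50·(109 + j128)/(50 + j278)

Z_in ≈ 25.6 − j15 Ω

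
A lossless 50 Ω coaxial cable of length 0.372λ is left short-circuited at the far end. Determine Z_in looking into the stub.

βl = 2π × 0.372 = 134°
tan(βl) = -1.04
For a short-circuited stub, Z_in = jZ_0·tan(βl)

Z_in ≈ −j51.9 Ω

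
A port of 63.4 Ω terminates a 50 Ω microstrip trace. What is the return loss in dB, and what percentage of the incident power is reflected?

RL ≈ 18.6 dB; 1.4% of incident power reflected

Γ = (63.4 − 50)/(63.4 + 50) = 0.118
RL = −20·log₁₀(0.118) = 18.6 dB
P_refl/P_inc = |Γ|² = 0.014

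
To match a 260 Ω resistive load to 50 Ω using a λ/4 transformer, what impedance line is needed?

Z_qwt = √(Z_0·R_L) = √(50 × 260) = √13000

Z_qwt ≈ 114 Ω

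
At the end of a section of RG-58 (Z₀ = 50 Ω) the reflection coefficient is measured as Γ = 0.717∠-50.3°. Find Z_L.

Z_L ≈ 40.6 − j92.2 Ω

Z_L = Z_0·(1 + Γ)/(1 − Γ) = 50·(1.46 − j0.552)/(0.542 + j0.552)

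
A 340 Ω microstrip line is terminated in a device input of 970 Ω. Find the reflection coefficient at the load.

Γ = 0.481

Γ = (Z_L − Z_0)/(Z_L + Z_0) = (970 − 340)/(970 + 340) = 630/1310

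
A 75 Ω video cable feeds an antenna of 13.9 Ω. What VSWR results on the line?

Γ = (13.9 − 75)/(13.9 + 75) = -0.687
VSWR = (1 + 0.687)/(1 − 0.687)

VSWR ≈ 5.4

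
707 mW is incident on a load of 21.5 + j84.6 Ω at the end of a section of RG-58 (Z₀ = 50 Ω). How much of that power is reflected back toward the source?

|Γ| = |(-28.5 + j84.6)/(71.5 + j84.6)| = 0.806
|Γ|² = 0.65
P_refl = |Γ|²·P_inc = 459 mW, P_del = (1 − |Γ|²)·P_inc = 248 mW

P_reflected ≈ 459 mW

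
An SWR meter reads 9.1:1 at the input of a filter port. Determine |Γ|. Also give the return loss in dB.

|Γ| ≈ 0.802; return loss ≈ 1.92 dB

|Γ| = (S − 1)/(S + 1) = (9.1 − 1)/(9.1 + 1) = 8.1/10.1
RL = −20·log₁₀|Γ| = −20·log₁₀(0.802)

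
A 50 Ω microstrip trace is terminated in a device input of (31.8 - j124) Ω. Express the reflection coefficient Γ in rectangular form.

Γ = (Z_L − Z_0)/(Z_L + Z_0) = (-18.2 − j124)/(81.8 − j124)

Γ ≈ 0.629 − j0.562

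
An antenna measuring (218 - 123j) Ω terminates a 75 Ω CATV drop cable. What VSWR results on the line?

VSWR ≈ 3.92

Γ = (Z_L − Z_0)/(Z_L + Z_0) = (143 − j123)/(293 − j123)
|Γ| = 189/318 = 0.594
VSWR = (1 + |Γ|)/(1 − |Γ|) = 1.59/0.406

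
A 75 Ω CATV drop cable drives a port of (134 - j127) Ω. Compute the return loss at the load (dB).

RL ≈ 4.84 dB

Γ = (59 − j127)/(209 − j127), |Γ| = 0.573
RL = −20·log₁₀|Γ| = −20·log₁₀(0.573)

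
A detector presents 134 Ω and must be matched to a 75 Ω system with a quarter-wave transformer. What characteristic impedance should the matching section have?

Z_qwt ≈ 100 Ω

Z_qwt = √(Z_0·R_L) = √(75 × 134) = √10050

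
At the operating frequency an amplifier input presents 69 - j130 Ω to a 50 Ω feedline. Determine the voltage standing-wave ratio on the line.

VSWR ≈ 6.86

Γ = (Z_L − Z_0)/(Z_L + Z_0) = (19 − j130)/(119 − j130)
|Γ| = 131/176 = 0.745
VSWR = (1 + |Γ|)/(1 − |Γ|) = 1.75/0.255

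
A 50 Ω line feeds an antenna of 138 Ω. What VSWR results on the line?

For a purely resistive load, VSWR = R_L/Z_0 or Z_0/R_L (whichever > 1) = 138/50

VSWR ≈ 2.76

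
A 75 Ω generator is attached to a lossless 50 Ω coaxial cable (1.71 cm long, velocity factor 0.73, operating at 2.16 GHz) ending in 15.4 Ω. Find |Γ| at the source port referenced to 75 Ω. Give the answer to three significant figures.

|Γ| ≈ 0.482

λ = v/f = 0.73·c / 2.16 GHz = 0.101 m
βl = 2π·l/λ = 2π × 0.169 = 60.7°
tan(βl) = 1.78
Z_in = Z_0·(Z_L + jZ_0·tanβl)/(Z_0 + jZ_L·tanβl) = 49.5 + j62 Ω
Γ_s = (Z_in − Z_s)/(Z_in + Z_s) = (-25.5 + j62)/(124 + j62), |Γ_s| = 0.482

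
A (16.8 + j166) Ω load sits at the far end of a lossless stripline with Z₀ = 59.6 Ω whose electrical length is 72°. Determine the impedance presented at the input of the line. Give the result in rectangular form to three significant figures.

tan(βl) = tan(72°) = 3.08
Z_in = Z_0·(Z_L + jZ_0·tanβl)/(Z_0 + jZ_L·tanβl)
     = 59.6·(16.8 + j349)/(-451 + j51.7)

Z_in ≈ 3.03 − j45.8 Ω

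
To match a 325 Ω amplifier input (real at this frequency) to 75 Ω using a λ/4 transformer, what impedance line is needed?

Z_qwt = √(Z_0·R_L) = √(75 × 325) = √24380

Z_qwt ≈ 156 Ω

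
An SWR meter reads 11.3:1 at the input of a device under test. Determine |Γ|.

|Γ| ≈ 0.837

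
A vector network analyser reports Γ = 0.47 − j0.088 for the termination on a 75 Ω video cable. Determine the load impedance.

Z_L ≈ 200 − j45.7 Ω

Z_L = Z_0·(1 + Γ)/(1 − Γ) = 75·(1.47 − j0.088)/(0.53 + j0.088)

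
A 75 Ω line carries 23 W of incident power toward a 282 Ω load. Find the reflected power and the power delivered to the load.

Γ = (282 − 75)/(282 + 75) = 0.58
|Γ|² = 0.336
P_refl = |Γ|²·P_inc = 7.73 W, P_del = (1 − |Γ|²)·P_inc = 15.3 W

P_reflected ≈ 7.73 W; P_delivered ≈ 15.3 W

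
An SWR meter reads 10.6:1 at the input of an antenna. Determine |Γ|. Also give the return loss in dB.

|Γ| ≈ 0.828; return loss ≈ 1.64 dB

|Γ| = (S − 1)/(S + 1) = (10.6 − 1)/(10.6 + 1) = 9.6/11.6
RL = −20·log₁₀|Γ| = −20·log₁₀(0.828)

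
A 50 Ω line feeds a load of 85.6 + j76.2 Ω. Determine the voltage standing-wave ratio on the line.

Γ = (Z_L − Z_0)/(Z_L + Z_0) = (35.6 + j76.2)/(135.6 + j76.2)
|Γ| = 84.1/156 = 0.541
VSWR = (1 + |Γ|)/(1 − |Γ|) = 1.54/0.459

VSWR ≈ 3.35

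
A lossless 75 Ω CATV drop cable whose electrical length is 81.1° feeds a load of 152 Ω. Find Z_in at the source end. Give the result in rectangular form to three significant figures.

tan(βl) = tan(81.1°) = 6.39
Z_in = Z_0·(Z_L + jZ_0·tanβl)/(Z_0 + jZ_L·tanβl)
     = 75·(152 + j479)/(75 + j971)

Z_in ≈ 37.7 − j8.83 Ω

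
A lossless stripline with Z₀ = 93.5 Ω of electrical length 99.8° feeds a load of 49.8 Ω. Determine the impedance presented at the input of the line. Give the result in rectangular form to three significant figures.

Z_in ≈ 164 − j36.9 Ω

tan(βl) = tan(99.8°) = -5.79
Z_in = Z_0·(Z_L + jZ_0·tanβl)/(Z_0 + jZ_L·tanβl)
     = 93.5·(49.8 − j541)/(93.5 − j288)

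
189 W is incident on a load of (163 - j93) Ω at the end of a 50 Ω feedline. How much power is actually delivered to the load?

P_delivered ≈ 114 W

|Γ| = |(113 − j93)/(213 − j93)| = 0.63
|Γ|² = 0.396
P_refl = |Γ|²·P_inc = 74.9 W, P_del = (1 − |Γ|²)·P_inc = 114 W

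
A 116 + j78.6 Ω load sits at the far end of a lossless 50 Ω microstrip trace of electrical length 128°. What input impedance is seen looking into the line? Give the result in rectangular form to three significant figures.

tan(βl) = tan(128°) = -1.28
Z_in = Z_0·(Z_L + jZ_0·tanβl)/(Z_0 + jZ_L·tanβl)
     = 50·(116 + j14.6)/(151 − j148)

Z_in ≈ 17.1 + j21.7 Ω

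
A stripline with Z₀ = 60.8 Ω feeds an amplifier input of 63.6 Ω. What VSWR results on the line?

VSWR ≈ 1.05

For a purely resistive load, VSWR = R_L/Z_0 or Z_0/R_L (whichever > 1) = 63.6/60.8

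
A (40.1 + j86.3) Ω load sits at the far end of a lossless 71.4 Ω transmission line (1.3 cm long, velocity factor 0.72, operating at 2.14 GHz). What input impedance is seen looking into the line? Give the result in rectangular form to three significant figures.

Z_in ≈ 201 − j159 Ω

λ = v/f = 0.72·c / 2.14 GHz = 0.101 m
βl = 2π·l/λ = 2π × 0.129 = 46.4°
tan(βl) = tan(46.4°) = 1.05
Z_in = Z_0·(Z_L + jZ_0·tanβl)/(Z_0 + jZ_L·tanβl)
     = 71.4·(40.1 + j161)/(-19.1 + j42.1)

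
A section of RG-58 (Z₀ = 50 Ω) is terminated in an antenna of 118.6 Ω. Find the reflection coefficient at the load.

Γ = (Z_L − Z_0)/(Z_L + Z_0) = (118.6 − 50)/(118.6 + 50) = 68.6/168.6

Γ = 0.407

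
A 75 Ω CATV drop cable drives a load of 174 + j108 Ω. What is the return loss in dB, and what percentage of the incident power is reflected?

Γ = (99 + j108)/(249 + j108), |Γ| = 0.54
RL = −20·log₁₀(0.54) = 5.36 dB
P_refl/P_inc = |Γ|² = 0.291

RL ≈ 5.36 dB; 29.1% of incident power reflected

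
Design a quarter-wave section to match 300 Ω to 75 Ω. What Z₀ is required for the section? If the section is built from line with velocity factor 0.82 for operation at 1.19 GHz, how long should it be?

Z_qwt = √(Z_0·R_L) = √(75 × 300) = √22500
λ = 0.82·c/f = 0.207 m, so l = λ/4 = 0.0517 m

Z_qwt ≈ 150 Ω; length ≈ 5.17 cm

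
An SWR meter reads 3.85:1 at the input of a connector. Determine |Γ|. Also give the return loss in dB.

|Γ| ≈ 0.588; return loss ≈ 4.62 dB

|Γ| = (S − 1)/(S + 1) = (3.85 − 1)/(3.85 + 1) = 2.85/4.85
RL = −20·log₁₀|Γ| = −20·log₁₀(0.588)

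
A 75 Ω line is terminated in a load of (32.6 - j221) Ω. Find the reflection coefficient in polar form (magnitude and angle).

Γ ≈ 0.915 ∠ -36.8°

Γ = (Z_L − Z_0)/(Z_L + Z_0) = (-42.4 − j221)/(107.6 − j221)
|Γ| = 225/246 = 0.915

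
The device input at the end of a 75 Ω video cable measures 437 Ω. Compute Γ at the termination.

Γ = (Z_L − Z_0)/(Z_L + Z_0) = (437 − 75)/(437 + 75) = 362/512

Γ = 0.707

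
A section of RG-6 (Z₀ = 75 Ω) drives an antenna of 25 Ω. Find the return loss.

RL ≈ 6.02 dB

Γ = (25 − 75)/(25 + 75) = -0.5
RL = −20·log₁₀|Γ| = −20·log₁₀(0.5)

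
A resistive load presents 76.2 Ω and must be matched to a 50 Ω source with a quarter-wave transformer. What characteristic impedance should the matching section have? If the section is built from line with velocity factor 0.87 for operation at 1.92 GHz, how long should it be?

Z_qwt ≈ 61.7 Ω; length ≈ 3.4 cm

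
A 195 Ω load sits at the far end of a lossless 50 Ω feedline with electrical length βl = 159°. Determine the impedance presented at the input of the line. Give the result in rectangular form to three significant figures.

tan(βl) = tan(159°) = -0.384
Z_in = Z_0·(Z_L + jZ_0·tanβl)/(Z_0 + jZ_L·tanβl)
     = 50·(195 − j19.2)/(50 − j74.9)

Z_in ≈ 69 + j84.1 Ω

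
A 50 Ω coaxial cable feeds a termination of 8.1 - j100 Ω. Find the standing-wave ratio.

VSWR ≈ 31

Γ = (Z_L − Z_0)/(Z_L + Z_0) = (-41.9 − j100)/(58.1 − j100)
|Γ| = 108/116 = 0.937
VSWR = (1 + |Γ|)/(1 − |Γ|) = 1.94/0.0625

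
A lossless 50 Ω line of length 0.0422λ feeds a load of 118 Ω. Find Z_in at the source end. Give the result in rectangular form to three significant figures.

Z_in ≈ 89.8 − j44 Ω

βl = 2π × 0.0422 = 15.2°
tan(βl) = tan(15.2°) = 0.272
Z_in = Z_0·(Z_L + jZ_0·tanβl)/(Z_0 + jZ_L·tanβl)
     = 50·(118 + j13.6)/(50 + j32)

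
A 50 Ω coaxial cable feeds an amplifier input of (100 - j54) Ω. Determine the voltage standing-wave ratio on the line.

Γ = (Z_L − Z_0)/(Z_L + Z_0) = (50 − j54)/(150 − j54)
|Γ| = 73.6/159 = 0.462
VSWR = (1 + |Γ|)/(1 − |Γ|) = 1.46/0.538

VSWR ≈ 2.71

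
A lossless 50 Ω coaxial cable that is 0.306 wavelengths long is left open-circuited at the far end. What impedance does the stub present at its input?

βl = 2π × 0.306 = 110°
tan(βl) = -2.72
For an open-circuited stub, Z_in = −jZ_0·cot(βl) = −jZ_0/tan(βl)

Z_in ≈ +j18.4 Ω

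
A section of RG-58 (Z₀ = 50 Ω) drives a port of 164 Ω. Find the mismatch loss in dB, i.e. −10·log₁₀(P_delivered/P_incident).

mismatch loss ≈ 1.45 dB

Γ = (164 − 50)/(164 + 50) = 0.533
|Γ|² = 0.284, so P_del/P_inc = 1 − |Γ|² = 0.716
ML = −10·log₁₀(1 − |Γ|²)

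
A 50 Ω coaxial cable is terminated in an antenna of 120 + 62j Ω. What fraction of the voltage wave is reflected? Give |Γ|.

|Γ| ≈ 0.517

Γ = (Z_L − Z_0)/(Z_L + Z_0) = (70 + j62)/(170 + j62)
|Γ| = 93.5/181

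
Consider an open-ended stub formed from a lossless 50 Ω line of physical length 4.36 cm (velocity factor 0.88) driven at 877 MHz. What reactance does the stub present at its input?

X_in ≈ -38.9 Ω (capacitive)

λ = v/f = 0.88·c / 877 MHz = 0.301 m
βl = 2π·l/λ = 2π × 0.145 = 52.1°
tan(βl) = 1.29
For an open-ended stub, Z_in = −jZ_0·cot(βl) = −jZ_0/tan(βl)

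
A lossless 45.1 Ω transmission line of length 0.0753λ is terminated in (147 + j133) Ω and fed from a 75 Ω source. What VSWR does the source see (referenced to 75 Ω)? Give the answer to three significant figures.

VSWR ≈ 4.3

βl = 2π × 0.0753 = 27.1°
tan(βl) = 0.512
Z_in = Z_0·(Z_L + jZ_0·tanβl)/(Z_0 + jZ_L·tanβl) = 61 − j107 Ω
Γ_s = (Z_in − Z_s)/(Z_in + Z_s) = (-14 − j107)/(136 − j107), |Γ_s| = 0.623
VSWR = (1 + |Γ_s|)/(1 − |Γ_s|)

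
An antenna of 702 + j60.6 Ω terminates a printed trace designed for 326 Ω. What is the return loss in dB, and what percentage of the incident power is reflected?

Γ = (376 + j60.6)/(1028 + j60.6), |Γ| = 0.37
RL = −20·log₁₀(0.37) = 8.64 dB
P_refl/P_inc = |Γ|² = 0.137

RL ≈ 8.64 dB; 13.7% of incident power reflected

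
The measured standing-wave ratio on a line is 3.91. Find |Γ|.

|Γ| = (S − 1)/(S + 1) = (3.91 − 1)/(3.91 + 1) = 2.91/4.91

|Γ| ≈ 0.593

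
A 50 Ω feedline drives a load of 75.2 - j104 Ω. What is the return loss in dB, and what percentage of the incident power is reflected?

Γ = (25.2 − j104)/(125.2 − j104), |Γ| = 0.657
RL = −20·log₁₀(0.657) = 3.64 dB
P_refl/P_inc = |Γ|² = 0.432

RL ≈ 3.64 dB; 43.2% of incident power reflected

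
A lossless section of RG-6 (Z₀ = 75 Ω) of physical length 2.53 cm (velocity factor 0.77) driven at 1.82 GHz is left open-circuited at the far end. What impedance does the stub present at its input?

Z_in ≈ −j24.7 Ω

λ = v/f = 0.77·c / 1.82 GHz = 0.127 m
βl = 2π·l/λ = 2π × 0.199 = 71.8°
tan(βl) = 3.03
For an open-circuited stub, Z_in = −jZ_0·cot(βl) = −jZ_0/tan(βl)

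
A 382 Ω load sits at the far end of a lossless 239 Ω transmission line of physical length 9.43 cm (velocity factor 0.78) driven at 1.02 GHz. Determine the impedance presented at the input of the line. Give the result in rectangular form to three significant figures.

λ = v/f = 0.78·c / 1.02 GHz = 0.229 m
βl = 2π·l/λ = 2π × 0.411 = 148°
tan(βl) = tan(148°) = -0.625
Z_in = Z_0·(Z_L + jZ_0·tanβl)/(Z_0 + jZ_L·tanβl)
     = 239·(382 − j149)/(239 − j239)

Z_in ≈ 266 + j116 Ω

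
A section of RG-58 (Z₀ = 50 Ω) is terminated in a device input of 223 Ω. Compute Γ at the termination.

Γ = 0.634

Γ = (Z_L − Z_0)/(Z_L + Z_0) = (223 − 50)/(223 + 50) = 173/273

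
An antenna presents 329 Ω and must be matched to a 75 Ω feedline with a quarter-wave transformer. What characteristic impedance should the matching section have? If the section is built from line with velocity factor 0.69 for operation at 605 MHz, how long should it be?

Z_qwt ≈ 157 Ω; length ≈ 8.55 cm

Z_qwt = √(Z_0·R_L) = √(75 × 329) = √24680
λ = 0.69·c/f = 0.342 m, so l = λ/4 = 0.0855 m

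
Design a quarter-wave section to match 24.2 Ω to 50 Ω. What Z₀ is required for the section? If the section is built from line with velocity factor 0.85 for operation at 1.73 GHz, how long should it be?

Z_qwt ≈ 34.8 Ω; length ≈ 3.68 cm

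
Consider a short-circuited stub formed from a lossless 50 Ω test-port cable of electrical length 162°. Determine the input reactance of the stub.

tan(βl) = -0.325
For a short-circuited stub, Z_in = jZ_0·tan(βl)

X_in ≈ -16.2 Ω (capacitive)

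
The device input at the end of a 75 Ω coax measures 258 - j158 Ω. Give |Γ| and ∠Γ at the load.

Γ = (Z_L − Z_0)/(Z_L + Z_0) = (183 − j158)/(333 − j158)
|Γ| = 242/369 = 0.656

Γ ≈ 0.656 ∠ -15.4°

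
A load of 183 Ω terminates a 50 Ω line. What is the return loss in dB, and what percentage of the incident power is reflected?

Γ = (183 − 50)/(183 + 50) = 0.571
RL = −20·log₁₀(0.571) = 4.87 dB
P_refl/P_inc = |Γ|² = 0.326

RL ≈ 4.87 dB; 32.6% of incident power reflected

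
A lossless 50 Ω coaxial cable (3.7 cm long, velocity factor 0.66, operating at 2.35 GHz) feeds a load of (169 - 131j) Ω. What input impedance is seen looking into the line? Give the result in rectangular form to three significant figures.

λ = v/f = 0.66·c / 2.35 GHz = 0.0843 m
βl = 2π·l/λ = 2π × 0.439 = 158°
tan(βl) = tan(158°) = -0.402
Z_in = Z_0·(Z_L + jZ_0·tanβl)/(Z_0 + jZ_L·tanβl)
     = 50·(169 − j151)/(-2.69 − j68)

Z_in ≈ 106 + j129 Ω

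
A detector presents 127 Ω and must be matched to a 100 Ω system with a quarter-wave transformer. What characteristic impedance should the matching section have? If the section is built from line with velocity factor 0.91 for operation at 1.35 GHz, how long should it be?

Z_qwt = √(Z_0·R_L) = √(100 × 127) = √12700
λ = 0.91·c/f = 0.202 m, so l = λ/4 = 0.0506 m

Z_qwt ≈ 113 Ω; length ≈ 5.06 cm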